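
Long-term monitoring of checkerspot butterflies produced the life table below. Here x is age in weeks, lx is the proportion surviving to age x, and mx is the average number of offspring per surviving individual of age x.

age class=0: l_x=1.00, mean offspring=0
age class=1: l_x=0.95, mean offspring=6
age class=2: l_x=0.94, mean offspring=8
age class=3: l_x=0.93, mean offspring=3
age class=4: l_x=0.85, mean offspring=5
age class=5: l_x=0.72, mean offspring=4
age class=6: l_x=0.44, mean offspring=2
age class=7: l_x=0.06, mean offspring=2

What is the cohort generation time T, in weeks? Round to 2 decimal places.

lx·mx: 0, 5.7, 7.52, 2.79, 4.25, 2.88, 0.88, 0.12 → R0 = 24.14
x·lx·mx: 0, 5.7, 15.04, 8.37, 17, 14.4, 5.28, 0.84 → Σ = 66.63
T = 66.63 / 24.14 = 2.760149… → 2.76

2.76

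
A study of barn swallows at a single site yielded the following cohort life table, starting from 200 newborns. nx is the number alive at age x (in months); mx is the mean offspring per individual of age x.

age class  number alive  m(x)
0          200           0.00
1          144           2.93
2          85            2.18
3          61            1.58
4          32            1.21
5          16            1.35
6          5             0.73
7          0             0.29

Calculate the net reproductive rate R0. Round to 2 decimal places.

3.84

lx = nx/n0 = nx/200: 1, 0.72, 0.425, 0.305, 0.16, 0.08, 0.025, 0
lx·mx by age: 0, 2.1096, 0.9265, 0.4819, 0.1936, 0.108, 0.01825, 0
R0 = Σ lx·mx = 3.83785 → 3.84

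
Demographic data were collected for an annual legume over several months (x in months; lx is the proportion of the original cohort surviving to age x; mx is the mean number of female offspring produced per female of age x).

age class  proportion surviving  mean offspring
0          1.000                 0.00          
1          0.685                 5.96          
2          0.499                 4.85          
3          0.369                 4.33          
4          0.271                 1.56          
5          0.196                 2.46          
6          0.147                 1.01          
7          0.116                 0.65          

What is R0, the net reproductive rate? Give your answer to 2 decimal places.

lx·mx by age: 0, 4.0826, 2.42015, 1.59777, 0.42276, 0.48216, 0.14847, 0.0754
R0 = Σ lx·mx = 9.22931 → 9.23

9.23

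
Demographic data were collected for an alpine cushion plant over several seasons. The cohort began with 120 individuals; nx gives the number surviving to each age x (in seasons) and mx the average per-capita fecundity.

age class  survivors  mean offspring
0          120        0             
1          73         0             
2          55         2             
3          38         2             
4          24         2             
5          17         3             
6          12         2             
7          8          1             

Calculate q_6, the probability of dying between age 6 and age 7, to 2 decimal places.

0.33

lx = nx/n0 = nx/120: 1, 0.60833…, 0.45833…, 0.31667…, 0.2, 0.14167…, 0.1, 0.06667…
q_6 = (l_6 − l_7) / l_6 = (0.1 − 0.066667…) / 0.1
     = 0.033333… / 0.1 = 0.333333… → 0.33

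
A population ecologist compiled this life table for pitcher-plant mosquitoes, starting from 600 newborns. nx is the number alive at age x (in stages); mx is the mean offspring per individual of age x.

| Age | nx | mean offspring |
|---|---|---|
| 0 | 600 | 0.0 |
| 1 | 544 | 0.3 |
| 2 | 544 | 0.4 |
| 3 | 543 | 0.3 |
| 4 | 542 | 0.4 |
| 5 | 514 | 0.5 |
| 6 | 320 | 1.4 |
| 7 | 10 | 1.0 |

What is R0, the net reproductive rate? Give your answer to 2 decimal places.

lx = nx/n0 = nx/600: 1, 0.90667…, 0.90667…, 0.905, 0.90333…, 0.85667…, 0.53333…, 0.01667…
lx·mx by age: 0, 0.272…, 0.362667…, 0.2715, 0.361333…, 0.428333…, 0.746667…, 0.016667…
R0 = Σ lx·mx = 2.459167… → 2.46

2.46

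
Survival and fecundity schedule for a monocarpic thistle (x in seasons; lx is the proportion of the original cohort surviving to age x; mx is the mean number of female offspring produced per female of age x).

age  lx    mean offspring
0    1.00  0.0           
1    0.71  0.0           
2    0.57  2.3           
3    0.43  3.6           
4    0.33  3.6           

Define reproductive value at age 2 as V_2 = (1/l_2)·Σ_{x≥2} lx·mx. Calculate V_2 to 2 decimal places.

lx·mx for x ≥ 2: 1.311, 1.548, 1.188 → sum = 4.047
V_2 = 4.047 / l_2 = 4.047 / 0.57 = 7.1 → 7.10

7.10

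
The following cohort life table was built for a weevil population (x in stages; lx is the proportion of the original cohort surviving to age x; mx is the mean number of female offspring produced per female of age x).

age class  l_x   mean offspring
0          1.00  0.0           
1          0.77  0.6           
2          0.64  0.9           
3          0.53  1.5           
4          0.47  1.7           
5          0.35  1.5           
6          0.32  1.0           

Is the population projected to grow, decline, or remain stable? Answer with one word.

growing

R0 = Σ lx·mx = 0 + 0.462 + 0.576 + 0.795 + 0.799 + 0.525 + 0.32 = 3.477
R0 > 1, so the population is growing.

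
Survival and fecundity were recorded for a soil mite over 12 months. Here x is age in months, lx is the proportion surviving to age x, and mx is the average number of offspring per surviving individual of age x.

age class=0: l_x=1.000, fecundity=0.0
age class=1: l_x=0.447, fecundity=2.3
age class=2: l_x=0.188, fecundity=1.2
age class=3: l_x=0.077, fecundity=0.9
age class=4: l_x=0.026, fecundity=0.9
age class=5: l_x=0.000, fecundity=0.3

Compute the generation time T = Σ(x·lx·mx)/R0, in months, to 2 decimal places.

1.32

lx·mx: 0, 1.0281, 0.2256, 0.0693, 0.0234, 0 → R0 = 1.3464
x·lx·mx: 0, 1.0281, 0.4512, 0.2079, 0.0936, 0 → Σ = 1.7808
T = 1.7808 / 1.3464 = 1.322638… → 1.32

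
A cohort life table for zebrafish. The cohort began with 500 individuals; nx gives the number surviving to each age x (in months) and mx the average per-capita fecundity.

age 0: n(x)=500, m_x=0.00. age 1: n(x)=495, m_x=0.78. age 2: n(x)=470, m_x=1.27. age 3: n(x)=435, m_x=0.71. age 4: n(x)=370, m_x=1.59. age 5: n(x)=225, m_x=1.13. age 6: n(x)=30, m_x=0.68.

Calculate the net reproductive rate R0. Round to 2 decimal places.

4.31

lx = nx/n0 = nx/500: 1, 0.99, 0.94, 0.87, 0.74, 0.45, 0.06
lx·mx by age: 0, 0.7722, 1.1938, 0.6177, 1.1766, 0.5085, 0.0408
R0 = Σ lx·mx = 4.3096 → 4.31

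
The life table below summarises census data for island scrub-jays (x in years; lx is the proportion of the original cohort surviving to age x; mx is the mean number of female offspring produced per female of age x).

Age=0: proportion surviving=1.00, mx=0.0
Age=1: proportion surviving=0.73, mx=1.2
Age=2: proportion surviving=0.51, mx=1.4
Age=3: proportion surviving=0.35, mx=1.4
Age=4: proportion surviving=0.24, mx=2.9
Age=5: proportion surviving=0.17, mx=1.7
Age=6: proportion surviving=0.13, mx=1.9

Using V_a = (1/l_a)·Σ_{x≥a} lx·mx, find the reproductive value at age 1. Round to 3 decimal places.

4.537

lx·mx for x ≥ 1: 0.876, 0.714, 0.49, 0.696, 0.289, 0.247 → sum = 3.312
V_1 = 3.312 / l_1 = 3.312 / 0.73 = 4.536986… → 4.537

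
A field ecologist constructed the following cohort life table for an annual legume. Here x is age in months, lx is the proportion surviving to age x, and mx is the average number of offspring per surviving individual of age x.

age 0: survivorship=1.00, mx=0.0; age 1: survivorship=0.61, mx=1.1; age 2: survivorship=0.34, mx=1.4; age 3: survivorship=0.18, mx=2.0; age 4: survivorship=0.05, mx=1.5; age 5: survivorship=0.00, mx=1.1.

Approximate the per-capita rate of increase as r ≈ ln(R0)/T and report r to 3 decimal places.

0.242

R0 = Σ lx·mx = 0 + 0.671 + 0.476 + 0.36 + 0.075 + 0 = 1.582
Σ x·lx·mx = 3.003; T = 3.003/1.582 = 1.89823…
r ≈ ln(R0)/T = ln(1.582)/1.89823… = 0.24164… → 0.242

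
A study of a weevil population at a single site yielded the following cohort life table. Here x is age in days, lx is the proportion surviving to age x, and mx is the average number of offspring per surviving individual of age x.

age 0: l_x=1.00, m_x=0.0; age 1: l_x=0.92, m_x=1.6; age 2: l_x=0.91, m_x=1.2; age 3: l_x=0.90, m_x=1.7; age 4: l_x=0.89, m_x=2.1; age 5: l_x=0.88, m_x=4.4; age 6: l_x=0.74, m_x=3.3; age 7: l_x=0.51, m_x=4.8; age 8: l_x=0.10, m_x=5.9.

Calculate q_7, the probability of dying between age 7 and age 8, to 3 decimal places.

0.804

q_7 = (l_7 − l_8) / l_7 = (0.51 − 0.1) / 0.51
     = 0.41 / 0.51 = 0.803922… → 0.804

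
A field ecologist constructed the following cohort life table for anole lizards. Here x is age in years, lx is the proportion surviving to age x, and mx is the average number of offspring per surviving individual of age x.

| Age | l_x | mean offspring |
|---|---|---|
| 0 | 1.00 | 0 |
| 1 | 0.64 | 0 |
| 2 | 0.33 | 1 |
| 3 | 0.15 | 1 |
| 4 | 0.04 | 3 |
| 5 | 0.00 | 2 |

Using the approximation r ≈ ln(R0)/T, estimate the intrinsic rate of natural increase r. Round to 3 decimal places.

R0 = Σ lx·mx = 0 + 0 + 0.33 + 0.15 + 0.12 + 0 = 0.6
Σ x·lx·mx = 1.59; T = 1.59/0.6 = 2.65
r ≈ ln(R0)/T = ln(0.6)/2.65 = -0.19276… → -0.193

-0.193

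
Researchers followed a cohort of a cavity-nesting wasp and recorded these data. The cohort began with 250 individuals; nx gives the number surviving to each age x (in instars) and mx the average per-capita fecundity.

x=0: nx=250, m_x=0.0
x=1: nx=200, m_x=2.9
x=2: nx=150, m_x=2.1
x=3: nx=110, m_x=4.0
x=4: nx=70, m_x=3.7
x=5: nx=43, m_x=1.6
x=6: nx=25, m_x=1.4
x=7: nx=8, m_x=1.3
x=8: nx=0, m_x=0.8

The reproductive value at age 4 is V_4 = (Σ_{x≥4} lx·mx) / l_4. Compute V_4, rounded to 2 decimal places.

5.33

lx = nx/n0 = nx/250: 1, 0.8, 0.6, 0.44, 0.28, 0.172, 0.1, 0.032, 0
lx·mx for x ≥ 4: 1.036, 0.2752, 0.14, 0.0416, 0 → sum = 1.4928
V_4 = 1.4928 / l_4 = 1.4928 / 0.28 = 5.331429… → 5.33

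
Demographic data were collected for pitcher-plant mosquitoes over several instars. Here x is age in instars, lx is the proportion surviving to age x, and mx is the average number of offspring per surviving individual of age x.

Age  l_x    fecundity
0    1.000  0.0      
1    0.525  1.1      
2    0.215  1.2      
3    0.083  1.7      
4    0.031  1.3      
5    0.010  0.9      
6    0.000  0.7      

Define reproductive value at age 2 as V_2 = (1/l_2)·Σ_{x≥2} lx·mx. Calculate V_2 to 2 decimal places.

lx·mx for x ≥ 2: 0.258, 0.1411, 0.0403, 0.009, 0 → sum = 0.4484
V_2 = 0.4484 / l_2 = 0.4484 / 0.215 = 2.085581… → 2.09

2.09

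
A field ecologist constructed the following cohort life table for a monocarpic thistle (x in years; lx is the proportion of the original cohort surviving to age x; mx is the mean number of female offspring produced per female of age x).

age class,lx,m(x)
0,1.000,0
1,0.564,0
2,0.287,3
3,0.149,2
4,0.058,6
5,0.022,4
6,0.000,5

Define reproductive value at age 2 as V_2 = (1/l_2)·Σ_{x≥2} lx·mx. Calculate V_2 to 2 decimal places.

5.56

lx·mx for x ≥ 2: 0.861, 0.298, 0.348, 0.088, 0 → sum = 1.595
V_2 = 1.595 / l_2 = 1.595 / 0.287 = 5.557491… → 5.56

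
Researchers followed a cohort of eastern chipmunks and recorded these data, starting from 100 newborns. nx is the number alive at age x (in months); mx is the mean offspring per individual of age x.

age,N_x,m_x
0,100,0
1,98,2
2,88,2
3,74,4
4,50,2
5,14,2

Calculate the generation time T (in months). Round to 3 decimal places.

2.482

lx = nx/n0 = nx/100: 1, 0.98, 0.88, 0.74, 0.5, 0.14
lx·mx: 0, 1.96, 1.76, 2.96, 1, 0.28 → R0 = 7.96
x·lx·mx: 0, 1.96, 3.52, 8.88, 4, 1.4 → Σ = 19.76
T = 19.76 / 7.96 = 2.482412… → 2.482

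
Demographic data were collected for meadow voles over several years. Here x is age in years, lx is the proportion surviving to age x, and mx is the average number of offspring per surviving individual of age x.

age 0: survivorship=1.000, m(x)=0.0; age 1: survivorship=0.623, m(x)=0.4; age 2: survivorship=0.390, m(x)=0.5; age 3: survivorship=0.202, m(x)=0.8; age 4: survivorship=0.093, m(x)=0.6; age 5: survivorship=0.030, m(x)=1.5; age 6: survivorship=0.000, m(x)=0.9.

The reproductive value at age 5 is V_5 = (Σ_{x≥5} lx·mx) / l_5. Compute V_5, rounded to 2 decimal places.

1.50

lx·mx for x ≥ 5: 0.045, 0 → sum = 0.045
V_5 = 0.045 / l_5 = 0.045 / 0.03 = 1.5 → 1.50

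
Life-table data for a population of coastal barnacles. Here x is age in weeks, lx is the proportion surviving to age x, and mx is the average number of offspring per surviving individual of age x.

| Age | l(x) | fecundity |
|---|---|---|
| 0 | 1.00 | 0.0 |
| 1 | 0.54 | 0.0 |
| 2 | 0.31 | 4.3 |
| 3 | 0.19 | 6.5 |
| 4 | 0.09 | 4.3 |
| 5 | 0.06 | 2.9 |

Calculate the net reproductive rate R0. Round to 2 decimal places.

lx·mx by age: 0, 0, 1.333, 1.235, 0.387, 0.174
R0 = Σ lx·mx = 3.129 → 3.13

3.13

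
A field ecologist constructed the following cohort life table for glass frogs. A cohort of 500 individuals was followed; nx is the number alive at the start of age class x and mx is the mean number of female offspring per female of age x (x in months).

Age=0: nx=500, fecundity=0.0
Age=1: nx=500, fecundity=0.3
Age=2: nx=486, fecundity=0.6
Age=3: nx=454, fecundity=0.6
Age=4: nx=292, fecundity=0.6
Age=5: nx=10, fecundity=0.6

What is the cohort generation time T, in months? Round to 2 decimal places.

2.55

lx = nx/n0 = nx/500: 1, 1, 0.972, 0.908, 0.584, 0.02
lx·mx: 0, 0.3, 0.5832, 0.5448, 0.3504, 0.012 → R0 = 1.7904
x·lx·mx: 0, 0.3, 1.1664, 1.6344, 1.4016, 0.06 → Σ = 4.5624
T = 4.5624 / 1.7904 = 2.548257… → 2.55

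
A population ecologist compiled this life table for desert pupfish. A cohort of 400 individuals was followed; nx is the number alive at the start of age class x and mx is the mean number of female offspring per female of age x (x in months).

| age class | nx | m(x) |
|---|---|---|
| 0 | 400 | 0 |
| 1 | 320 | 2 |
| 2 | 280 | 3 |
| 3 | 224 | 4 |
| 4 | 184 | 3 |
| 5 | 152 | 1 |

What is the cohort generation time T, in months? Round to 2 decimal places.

lx = nx/n0 = nx/400: 1, 0.8, 0.7, 0.56, 0.46, 0.38
lx·mx: 0, 1.6, 2.1, 2.24, 1.38, 0.38 → R0 = 7.7
x·lx·mx: 0, 1.6, 4.2, 6.72, 5.52, 1.9 → Σ = 19.94
T = 19.94 / 7.7 = 2.58961… → 2.59

2.59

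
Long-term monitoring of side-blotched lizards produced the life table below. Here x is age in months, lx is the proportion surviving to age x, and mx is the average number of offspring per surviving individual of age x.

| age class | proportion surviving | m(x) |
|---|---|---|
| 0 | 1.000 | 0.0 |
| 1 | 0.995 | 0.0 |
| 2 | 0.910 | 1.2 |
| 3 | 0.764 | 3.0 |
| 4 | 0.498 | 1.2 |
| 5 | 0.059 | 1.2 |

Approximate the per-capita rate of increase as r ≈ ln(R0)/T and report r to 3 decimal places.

0.480

R0 = Σ lx·mx = 0 + 0 + 1.092 + 2.292 + 0.5976 + 0.0708 = 4.0524
Σ x·lx·mx = 11.8044; T = 11.8044/4.0524 = 2.91294…
r ≈ ln(R0)/T = ln(4.0524)/2.91294… = 0.48038… → 0.480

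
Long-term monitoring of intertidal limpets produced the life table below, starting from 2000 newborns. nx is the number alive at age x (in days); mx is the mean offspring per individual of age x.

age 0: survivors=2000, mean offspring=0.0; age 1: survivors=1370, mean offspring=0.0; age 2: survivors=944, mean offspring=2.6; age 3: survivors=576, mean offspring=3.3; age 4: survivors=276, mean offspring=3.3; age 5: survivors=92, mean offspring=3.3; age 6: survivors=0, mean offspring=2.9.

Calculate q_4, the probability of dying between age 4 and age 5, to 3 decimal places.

lx = nx/n0 = nx/2000: 1, 0.685, 0.472, 0.288, 0.138, 0.046, 0
q_4 = (l_4 − l_5) / l_4 = (0.138 − 0.046) / 0.138
     = 0.092 / 0.138 = 0.666667… → 0.667

0.667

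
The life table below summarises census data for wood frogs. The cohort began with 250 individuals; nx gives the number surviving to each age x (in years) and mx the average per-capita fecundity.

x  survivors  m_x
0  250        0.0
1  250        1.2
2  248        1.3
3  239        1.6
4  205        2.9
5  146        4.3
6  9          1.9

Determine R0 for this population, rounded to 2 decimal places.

lx = nx/n0 = nx/250: 1, 1, 0.992, 0.956, 0.82, 0.584, 0.036
lx·mx by age: 0, 1.2, 1.2896, 1.5296, 2.378, 2.5112, 0.0684
R0 = Σ lx·mx = 8.9768 → 8.98

8.98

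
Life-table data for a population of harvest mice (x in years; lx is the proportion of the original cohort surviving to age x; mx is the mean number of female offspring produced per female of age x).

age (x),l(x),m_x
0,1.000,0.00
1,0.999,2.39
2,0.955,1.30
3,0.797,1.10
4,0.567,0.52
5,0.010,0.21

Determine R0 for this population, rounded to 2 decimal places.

lx·mx by age: 0, 2.38761, 1.2415, 0.8767, 0.29484, 0.0021
R0 = Σ lx·mx = 4.80275 → 4.80

4.80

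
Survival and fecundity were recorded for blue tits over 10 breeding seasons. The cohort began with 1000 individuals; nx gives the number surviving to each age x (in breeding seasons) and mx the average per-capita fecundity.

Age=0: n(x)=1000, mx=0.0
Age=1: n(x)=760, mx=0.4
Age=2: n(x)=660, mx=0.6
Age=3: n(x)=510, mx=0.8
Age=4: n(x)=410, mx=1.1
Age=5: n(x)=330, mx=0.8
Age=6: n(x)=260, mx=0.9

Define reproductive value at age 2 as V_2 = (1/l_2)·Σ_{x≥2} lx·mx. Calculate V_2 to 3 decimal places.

lx = nx/n0 = nx/1000: 1, 0.76, 0.66, 0.51, 0.41, 0.33, 0.26
lx·mx for x ≥ 2: 0.396, 0.408, 0.451, 0.264, 0.234 → sum = 1.753
V_2 = 1.753 / l_2 = 1.753 / 0.66 = 2.656061… → 2.656

2.656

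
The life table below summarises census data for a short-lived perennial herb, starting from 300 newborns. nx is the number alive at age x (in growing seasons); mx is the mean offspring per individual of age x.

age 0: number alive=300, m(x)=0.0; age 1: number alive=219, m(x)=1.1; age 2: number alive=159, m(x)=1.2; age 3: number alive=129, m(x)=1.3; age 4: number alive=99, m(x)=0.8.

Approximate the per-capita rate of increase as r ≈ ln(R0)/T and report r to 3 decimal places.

0.384

lx = nx/n0 = nx/300: 1, 0.73, 0.53, 0.43, 0.33
R0 = Σ lx·mx = 0 + 0.803 + 0.636 + 0.559 + 0.264 = 2.262
Σ x·lx·mx = 4.808; T = 4.808/2.262 = 2.12555…
r ≈ ln(R0)/T = ln(2.262)/2.12555… = 0.38402… → 0.384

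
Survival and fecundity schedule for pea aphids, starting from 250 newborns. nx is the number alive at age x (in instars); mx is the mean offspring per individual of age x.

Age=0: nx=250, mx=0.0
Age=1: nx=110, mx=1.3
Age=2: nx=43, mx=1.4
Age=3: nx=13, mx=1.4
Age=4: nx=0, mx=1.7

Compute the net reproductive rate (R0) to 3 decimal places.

lx = nx/n0 = nx/250: 1, 0.44, 0.172, 0.052, 0
lx·mx by age: 0, 0.572, 0.2408, 0.0728, 0
R0 = Σ lx·mx = 0.8856 → 0.886

0.886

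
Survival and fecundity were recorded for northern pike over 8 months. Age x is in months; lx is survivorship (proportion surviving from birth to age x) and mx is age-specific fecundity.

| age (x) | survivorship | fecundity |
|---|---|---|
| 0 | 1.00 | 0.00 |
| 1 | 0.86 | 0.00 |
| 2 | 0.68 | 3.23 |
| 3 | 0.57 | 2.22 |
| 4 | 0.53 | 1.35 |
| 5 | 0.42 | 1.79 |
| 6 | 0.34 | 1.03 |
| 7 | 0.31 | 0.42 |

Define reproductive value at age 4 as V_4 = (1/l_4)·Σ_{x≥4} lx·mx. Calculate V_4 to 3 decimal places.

3.675

lx·mx for x ≥ 4: 0.7155, 0.7518, 0.3502, 0.1302 → sum = 1.9477
V_4 = 1.9477 / l_4 = 1.9477 / 0.53 = 3.674906… → 3.675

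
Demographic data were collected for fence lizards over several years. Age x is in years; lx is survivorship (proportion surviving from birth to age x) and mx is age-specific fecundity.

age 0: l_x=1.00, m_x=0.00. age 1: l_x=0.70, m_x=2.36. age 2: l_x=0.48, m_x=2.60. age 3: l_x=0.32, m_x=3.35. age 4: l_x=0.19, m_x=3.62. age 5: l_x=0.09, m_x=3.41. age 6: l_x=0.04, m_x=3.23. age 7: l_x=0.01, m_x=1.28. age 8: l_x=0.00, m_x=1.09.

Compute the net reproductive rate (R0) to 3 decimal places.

lx·mx by age: 0, 1.652, 1.248, 1.072, 0.6878, 0.3069, 0.1292, 0.0128, 0
R0 = Σ lx·mx = 5.1087 → 5.109

5.109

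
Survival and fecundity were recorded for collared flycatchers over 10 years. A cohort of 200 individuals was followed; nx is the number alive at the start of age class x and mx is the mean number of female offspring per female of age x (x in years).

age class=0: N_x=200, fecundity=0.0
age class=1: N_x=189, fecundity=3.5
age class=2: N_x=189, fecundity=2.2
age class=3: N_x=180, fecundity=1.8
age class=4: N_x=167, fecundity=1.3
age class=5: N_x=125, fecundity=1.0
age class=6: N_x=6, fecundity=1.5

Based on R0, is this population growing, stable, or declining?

lx = nx/n0 = nx/200: 1, 0.945, 0.945, 0.9, 0.835, 0.625, 0.03
R0 = Σ lx·mx = 0 + 3.3075 + 2.079 + 1.62 + 1.0855 + 0.625 + 0.045 = 8.762
R0 > 1, so the population is growing.

growing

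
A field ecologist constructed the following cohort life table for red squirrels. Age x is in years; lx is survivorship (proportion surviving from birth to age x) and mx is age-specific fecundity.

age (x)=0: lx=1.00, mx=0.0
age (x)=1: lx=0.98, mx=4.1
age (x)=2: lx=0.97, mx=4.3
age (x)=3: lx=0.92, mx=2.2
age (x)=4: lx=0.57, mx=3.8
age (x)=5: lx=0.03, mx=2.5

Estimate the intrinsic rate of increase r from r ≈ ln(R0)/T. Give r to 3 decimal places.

R0 = Σ lx·mx = 0 + 4.018 + 4.171 + 2.024 + 2.166 + 0.075 = 12.454
Σ x·lx·mx = 27.471; T = 27.471/12.454 = 2.2058…
r ≈ ln(R0)/T = ln(12.454)/2.2058… = 1.14337… → 1.143

1.143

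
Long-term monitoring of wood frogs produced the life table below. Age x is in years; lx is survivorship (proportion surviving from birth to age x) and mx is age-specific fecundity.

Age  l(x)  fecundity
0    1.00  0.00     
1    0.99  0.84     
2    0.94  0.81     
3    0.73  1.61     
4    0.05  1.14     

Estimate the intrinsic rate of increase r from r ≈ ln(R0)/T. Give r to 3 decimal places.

R0 = Σ lx·mx = 0 + 0.8316 + 0.7614 + 1.1753 + 0.057 = 2.8253
Σ x·lx·mx = 6.1083; T = 6.1083/2.8253 = 2.162…
r ≈ ln(R0)/T = ln(2.8253)/2.162… = 0.4804… → 0.480

0.480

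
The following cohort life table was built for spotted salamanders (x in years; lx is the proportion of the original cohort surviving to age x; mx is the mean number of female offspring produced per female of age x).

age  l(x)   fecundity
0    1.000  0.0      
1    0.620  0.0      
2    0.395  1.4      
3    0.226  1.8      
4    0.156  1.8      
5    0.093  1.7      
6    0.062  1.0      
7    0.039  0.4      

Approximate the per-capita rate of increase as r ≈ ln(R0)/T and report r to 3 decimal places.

0.122

R0 = Σ lx·mx = 0 + 0 + 0.553 + 0.4068 + 0.2808 + 0.1581 + 0.062 + 0.0156 = 1.4763
Σ x·lx·mx = 4.7213; T = 4.7213/1.4763 = 3.19806…
r ≈ ln(R0)/T = ln(1.4763)/3.19806… = 0.1218… → 0.122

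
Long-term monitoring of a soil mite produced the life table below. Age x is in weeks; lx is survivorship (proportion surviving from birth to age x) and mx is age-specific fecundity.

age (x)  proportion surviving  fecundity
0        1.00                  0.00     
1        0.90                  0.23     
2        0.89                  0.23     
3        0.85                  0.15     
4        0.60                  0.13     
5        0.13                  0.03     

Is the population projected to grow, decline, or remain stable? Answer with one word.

declining

R0 = Σ lx·mx = 0 + 0.207 + 0.2047 + 0.1275 + 0.078 + 0.0039 = 0.6211
R0 < 1, so the population is declining.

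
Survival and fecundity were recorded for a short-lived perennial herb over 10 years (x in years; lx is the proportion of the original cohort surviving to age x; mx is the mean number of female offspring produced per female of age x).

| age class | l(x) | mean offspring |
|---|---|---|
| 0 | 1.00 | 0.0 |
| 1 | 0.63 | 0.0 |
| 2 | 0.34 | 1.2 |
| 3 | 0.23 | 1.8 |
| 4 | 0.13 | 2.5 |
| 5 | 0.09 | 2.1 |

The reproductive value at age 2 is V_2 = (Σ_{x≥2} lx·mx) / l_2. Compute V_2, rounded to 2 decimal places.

lx·mx for x ≥ 2: 0.408, 0.414, 0.325, 0.189 → sum = 1.336
V_2 = 1.336 / l_2 = 1.336 / 0.34 = 3.929412… → 3.93

3.93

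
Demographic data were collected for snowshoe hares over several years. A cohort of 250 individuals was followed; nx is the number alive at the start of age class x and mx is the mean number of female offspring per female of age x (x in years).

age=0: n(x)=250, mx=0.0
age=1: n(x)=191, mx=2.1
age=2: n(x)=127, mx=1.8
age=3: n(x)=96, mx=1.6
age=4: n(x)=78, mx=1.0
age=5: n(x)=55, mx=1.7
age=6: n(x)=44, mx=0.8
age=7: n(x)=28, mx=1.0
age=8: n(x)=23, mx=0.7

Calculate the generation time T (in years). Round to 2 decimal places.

lx = nx/n0 = nx/250: 1, 0.764, 0.508, 0.384, 0.312, 0.22, 0.176, 0.112, 0.092
lx·mx: 0, 1.6044, 0.9144, 0.6144, 0.312, 0.374, 0.1408, 0.112, 0.0644 → R0 = 4.1364
x·lx·mx: 0, 1.6044, 1.8288, 1.8432, 1.248, 1.87, 0.8448, 0.784, 0.5152 → Σ = 10.5384
T = 10.5384 / 4.1364 = 2.547723… → 2.55

2.55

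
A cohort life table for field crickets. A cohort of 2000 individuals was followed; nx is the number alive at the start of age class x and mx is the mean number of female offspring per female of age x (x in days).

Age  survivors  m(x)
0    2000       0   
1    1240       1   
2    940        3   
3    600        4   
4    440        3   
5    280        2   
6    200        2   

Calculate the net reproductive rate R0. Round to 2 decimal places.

4.37

lx = nx/n0 = nx/2000: 1, 0.62, 0.47, 0.3, 0.22, 0.14, 0.1
lx·mx by age: 0, 0.62, 1.41, 1.2, 0.66, 0.28, 0.2
R0 = Σ lx·mx = 4.37 → 4.37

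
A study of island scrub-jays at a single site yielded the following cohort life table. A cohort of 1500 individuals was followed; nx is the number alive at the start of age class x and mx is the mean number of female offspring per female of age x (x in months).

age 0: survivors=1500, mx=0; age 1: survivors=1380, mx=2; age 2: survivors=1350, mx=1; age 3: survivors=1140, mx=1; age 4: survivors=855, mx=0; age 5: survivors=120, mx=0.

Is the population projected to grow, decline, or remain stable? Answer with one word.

lx = nx/n0 = nx/1500: 1, 0.92, 0.9, 0.76, 0.57, 0.08
R0 = Σ lx·mx = 0 + 1.84 + 0.9 + 0.76 + 0 + 0 = 3.5
R0 > 1, so the population is growing.

growing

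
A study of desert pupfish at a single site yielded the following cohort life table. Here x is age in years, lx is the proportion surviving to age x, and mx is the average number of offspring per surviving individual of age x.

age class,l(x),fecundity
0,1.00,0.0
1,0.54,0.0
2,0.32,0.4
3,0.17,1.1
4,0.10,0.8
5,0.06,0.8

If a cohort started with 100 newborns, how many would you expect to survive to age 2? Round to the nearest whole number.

32

Expected survivors = N0 · l_2 = 100 × 0.32 = 32 → 32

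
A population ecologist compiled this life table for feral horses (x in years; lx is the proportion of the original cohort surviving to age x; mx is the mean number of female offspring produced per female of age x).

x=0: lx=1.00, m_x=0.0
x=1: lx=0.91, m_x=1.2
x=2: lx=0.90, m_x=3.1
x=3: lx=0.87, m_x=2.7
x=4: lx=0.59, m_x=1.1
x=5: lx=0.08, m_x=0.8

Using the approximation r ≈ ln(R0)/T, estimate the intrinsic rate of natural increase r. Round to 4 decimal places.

R0 = Σ lx·mx = 0 + 1.092 + 2.79 + 2.349 + 0.649 + 0.064 = 6.944
Σ x·lx·mx = 16.635; T = 16.635/6.944 = 2.39559…
r ≈ ln(R0)/T = ln(6.944)/2.39559… = 0.808934… → 0.8089

0.8089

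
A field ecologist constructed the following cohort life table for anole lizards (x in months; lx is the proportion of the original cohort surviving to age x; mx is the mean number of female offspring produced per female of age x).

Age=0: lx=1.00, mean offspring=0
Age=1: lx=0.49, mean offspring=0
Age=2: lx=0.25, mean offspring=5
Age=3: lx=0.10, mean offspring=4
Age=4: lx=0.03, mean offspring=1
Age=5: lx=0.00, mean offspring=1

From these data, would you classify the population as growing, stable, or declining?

R0 = Σ lx·mx = 0 + 0 + 1.25 + 0.4 + 0.03 + 0 = 1.68
R0 > 1, so the population is growing.

growing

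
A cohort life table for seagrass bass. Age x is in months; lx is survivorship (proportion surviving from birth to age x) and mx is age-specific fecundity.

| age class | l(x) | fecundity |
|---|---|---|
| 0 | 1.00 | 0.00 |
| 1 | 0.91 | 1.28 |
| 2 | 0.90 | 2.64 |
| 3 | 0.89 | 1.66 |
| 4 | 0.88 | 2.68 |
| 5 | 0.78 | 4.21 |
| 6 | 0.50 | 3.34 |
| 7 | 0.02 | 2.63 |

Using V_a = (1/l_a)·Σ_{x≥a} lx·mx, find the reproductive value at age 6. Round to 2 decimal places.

3.45

lx·mx for x ≥ 6: 1.67, 0.0526 → sum = 1.7226
V_6 = 1.7226 / l_6 = 1.7226 / 0.5 = 3.4452 → 3.45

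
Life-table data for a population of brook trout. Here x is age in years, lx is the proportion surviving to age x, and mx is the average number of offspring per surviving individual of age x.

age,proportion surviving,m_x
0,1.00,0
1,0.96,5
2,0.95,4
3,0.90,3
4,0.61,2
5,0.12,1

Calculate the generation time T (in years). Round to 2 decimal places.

lx·mx: 0, 4.8, 3.8, 2.7, 1.22, 0.12 → R0 = 12.64
x·lx·mx: 0, 4.8, 7.6, 8.1, 4.88, 0.6 → Σ = 25.98
T = 25.98 / 12.64 = 2.05538… → 2.06

2.06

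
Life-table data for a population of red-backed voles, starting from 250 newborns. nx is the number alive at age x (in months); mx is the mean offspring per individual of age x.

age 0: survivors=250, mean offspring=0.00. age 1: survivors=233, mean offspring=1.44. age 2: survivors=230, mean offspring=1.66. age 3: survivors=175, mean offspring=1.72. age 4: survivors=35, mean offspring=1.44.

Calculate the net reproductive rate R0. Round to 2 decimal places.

lx = nx/n0 = nx/250: 1, 0.932, 0.92, 0.7, 0.14
lx·mx by age: 0, 1.34208, 1.5272, 1.204, 0.2016
R0 = Σ lx·mx = 4.27488 → 4.27

4.27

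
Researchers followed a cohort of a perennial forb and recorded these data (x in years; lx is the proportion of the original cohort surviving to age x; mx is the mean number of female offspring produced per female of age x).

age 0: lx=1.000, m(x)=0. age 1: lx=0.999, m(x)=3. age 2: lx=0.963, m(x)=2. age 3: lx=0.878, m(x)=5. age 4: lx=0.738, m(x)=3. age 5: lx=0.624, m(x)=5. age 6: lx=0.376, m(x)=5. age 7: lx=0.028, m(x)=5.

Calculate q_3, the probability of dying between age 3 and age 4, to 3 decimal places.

0.159

q_3 = (l_3 − l_4) / l_3 = (0.878 − 0.738) / 0.878
     = 0.14 / 0.878 = 0.159453… → 0.159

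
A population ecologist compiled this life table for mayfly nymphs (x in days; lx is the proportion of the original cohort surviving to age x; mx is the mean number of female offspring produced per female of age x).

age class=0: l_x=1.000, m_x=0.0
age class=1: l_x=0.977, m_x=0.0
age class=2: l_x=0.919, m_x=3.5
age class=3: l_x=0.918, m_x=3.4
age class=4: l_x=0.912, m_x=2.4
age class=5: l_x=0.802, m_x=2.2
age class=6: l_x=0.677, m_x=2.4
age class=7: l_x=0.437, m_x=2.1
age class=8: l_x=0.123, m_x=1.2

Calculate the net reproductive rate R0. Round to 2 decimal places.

12.98

lx·mx by age: 0, 0, 3.2165, 3.1212, 2.1888, 1.7644, 1.6248, 0.9177, 0.1476
R0 = Σ lx·mx = 12.981 → 12.98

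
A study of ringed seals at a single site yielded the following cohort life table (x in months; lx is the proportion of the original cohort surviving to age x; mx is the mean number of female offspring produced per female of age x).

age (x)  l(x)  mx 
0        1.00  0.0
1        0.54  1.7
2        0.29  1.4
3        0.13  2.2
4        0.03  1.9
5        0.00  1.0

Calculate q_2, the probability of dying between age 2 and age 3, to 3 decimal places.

0.552

q_2 = (l_2 − l_3) / l_2 = (0.29 − 0.13) / 0.29
     = 0.16 / 0.29 = 0.551724… → 0.552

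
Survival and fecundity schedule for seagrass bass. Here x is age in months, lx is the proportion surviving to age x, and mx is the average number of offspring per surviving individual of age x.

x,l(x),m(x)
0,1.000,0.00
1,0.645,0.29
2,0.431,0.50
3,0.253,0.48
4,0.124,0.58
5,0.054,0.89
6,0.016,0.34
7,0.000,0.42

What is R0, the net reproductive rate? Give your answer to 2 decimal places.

0.65

lx·mx by age: 0, 0.18705, 0.2155, 0.12144, 0.07192, 0.04806, 0.00544, 0
R0 = Σ lx·mx = 0.64941 → 0.65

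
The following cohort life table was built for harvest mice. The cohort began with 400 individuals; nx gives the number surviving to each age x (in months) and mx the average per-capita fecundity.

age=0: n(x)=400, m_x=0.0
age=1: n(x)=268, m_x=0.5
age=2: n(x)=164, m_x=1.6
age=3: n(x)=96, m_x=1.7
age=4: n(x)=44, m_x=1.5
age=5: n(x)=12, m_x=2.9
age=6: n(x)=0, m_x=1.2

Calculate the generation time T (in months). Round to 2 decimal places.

2.40

lx = nx/n0 = nx/400: 1, 0.67, 0.41, 0.24, 0.11, 0.03, 0
lx·mx: 0, 0.335, 0.656, 0.408, 0.165, 0.087, 0 → R0 = 1.651
x·lx·mx: 0, 0.335, 1.312, 1.224, 0.66, 0.435, 0 → Σ = 3.966
T = 3.966 / 1.651 = 2.40218… → 2.40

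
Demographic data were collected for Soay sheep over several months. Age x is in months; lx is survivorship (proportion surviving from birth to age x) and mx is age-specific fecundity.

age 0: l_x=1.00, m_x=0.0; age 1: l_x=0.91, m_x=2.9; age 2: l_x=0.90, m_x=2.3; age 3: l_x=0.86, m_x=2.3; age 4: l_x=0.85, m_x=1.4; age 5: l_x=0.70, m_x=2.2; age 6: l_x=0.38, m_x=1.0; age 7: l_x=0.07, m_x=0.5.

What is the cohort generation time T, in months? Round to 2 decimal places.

lx·mx: 0, 2.639, 2.07, 1.978, 1.19, 1.54, 0.38, 0.035 → R0 = 9.832
x·lx·mx: 0, 2.639, 4.14, 5.934, 4.76, 7.7, 2.28, 0.245 → Σ = 27.698
T = 27.698 / 9.832 = 2.817128… → 2.82

2.82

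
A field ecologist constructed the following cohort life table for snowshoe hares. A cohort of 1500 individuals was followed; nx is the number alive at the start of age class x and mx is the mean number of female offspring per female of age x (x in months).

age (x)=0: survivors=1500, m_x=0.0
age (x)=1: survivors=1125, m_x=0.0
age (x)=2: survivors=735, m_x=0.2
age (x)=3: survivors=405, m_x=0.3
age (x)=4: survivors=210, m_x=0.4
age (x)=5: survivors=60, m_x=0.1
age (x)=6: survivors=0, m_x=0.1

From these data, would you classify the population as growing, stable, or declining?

declining

lx = nx/n0 = nx/1500: 1, 0.75, 0.49, 0.27, 0.14, 0.04, 0
R0 = Σ lx·mx = 0 + 0 + 0.098 + 0.081 + 0.056 + 0.004 + 0 = 0.239
R0 < 1, so the population is declining.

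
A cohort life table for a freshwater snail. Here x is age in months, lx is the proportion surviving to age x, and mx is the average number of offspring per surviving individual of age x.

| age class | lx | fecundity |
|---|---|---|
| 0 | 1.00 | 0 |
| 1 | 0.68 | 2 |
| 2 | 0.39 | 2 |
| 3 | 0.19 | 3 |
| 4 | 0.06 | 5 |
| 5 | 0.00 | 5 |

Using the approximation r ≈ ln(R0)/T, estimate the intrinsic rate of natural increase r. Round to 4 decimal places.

0.5689

R0 = Σ lx·mx = 0 + 1.36 + 0.78 + 0.57 + 0.3 + 0 = 3.01
Σ x·lx·mx = 5.83; T = 5.83/3.01 = 1.93688…
r ≈ ln(R0)/T = ln(3.01)/1.93688… = 0.568926… → 0.5689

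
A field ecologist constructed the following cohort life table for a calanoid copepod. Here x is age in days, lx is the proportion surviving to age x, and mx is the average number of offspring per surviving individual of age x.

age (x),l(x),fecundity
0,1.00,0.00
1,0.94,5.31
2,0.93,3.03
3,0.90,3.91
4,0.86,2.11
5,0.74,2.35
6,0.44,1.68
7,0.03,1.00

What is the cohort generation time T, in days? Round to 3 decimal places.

2.670

lx·mx: 0, 4.9914, 2.8179, 3.519, 1.8146, 1.739, 0.7392, 0.03 → R0 = 15.6511
x·lx·mx: 0, 4.9914, 5.6358, 10.557, 7.2584, 8.695, 4.4352, 0.21 → Σ = 41.7828
T = 41.7828 / 15.6511 = 2.66964… → 2.670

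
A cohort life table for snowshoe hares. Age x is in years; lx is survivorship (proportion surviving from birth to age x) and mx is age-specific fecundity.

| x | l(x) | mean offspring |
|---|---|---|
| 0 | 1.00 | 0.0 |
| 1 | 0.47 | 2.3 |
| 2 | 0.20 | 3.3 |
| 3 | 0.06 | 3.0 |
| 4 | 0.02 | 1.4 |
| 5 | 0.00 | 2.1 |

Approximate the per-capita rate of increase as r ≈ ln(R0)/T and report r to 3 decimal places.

R0 = Σ lx·mx = 0 + 1.081 + 0.66 + 0.18 + 0.028 + 0 = 1.949
Σ x·lx·mx = 3.053; T = 3.053/1.949 = 1.56644…
r ≈ ln(R0)/T = ln(1.949)/1.56644… = 0.42601… → 0.426

0.426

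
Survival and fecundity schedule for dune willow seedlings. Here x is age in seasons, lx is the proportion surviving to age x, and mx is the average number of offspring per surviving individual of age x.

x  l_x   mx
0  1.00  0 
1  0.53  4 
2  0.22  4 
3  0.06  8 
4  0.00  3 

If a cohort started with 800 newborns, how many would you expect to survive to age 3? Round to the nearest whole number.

48

Expected survivors = N0 · l_3 = 800 × 0.06 = 48 → 48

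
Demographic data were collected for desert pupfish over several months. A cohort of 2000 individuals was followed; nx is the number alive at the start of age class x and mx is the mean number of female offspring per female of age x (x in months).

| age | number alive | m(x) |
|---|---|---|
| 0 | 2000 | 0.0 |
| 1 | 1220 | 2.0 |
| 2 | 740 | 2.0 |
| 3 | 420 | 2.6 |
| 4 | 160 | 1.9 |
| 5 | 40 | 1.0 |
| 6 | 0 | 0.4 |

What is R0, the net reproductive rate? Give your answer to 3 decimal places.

lx = nx/n0 = nx/2000: 1, 0.61, 0.37, 0.21, 0.08, 0.02, 0
lx·mx by age: 0, 1.22, 0.74, 0.546, 0.152, 0.02, 0
R0 = Σ lx·mx = 2.678 → 2.678

2.678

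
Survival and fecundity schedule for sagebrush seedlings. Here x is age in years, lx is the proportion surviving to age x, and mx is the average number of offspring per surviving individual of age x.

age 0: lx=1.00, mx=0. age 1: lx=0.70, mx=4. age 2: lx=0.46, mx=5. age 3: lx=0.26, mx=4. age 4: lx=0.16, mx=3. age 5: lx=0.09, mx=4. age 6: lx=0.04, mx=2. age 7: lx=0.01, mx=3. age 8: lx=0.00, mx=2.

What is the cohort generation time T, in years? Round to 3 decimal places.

lx·mx: 0, 2.8, 2.3, 1.04, 0.48, 0.36, 0.08, 0.03, 0 → R0 = 7.09
x·lx·mx: 0, 2.8, 4.6, 3.12, 1.92, 1.8, 0.48, 0.21, 0 → Σ = 14.93
T = 14.93 / 7.09 = 2.105783… → 2.106

2.106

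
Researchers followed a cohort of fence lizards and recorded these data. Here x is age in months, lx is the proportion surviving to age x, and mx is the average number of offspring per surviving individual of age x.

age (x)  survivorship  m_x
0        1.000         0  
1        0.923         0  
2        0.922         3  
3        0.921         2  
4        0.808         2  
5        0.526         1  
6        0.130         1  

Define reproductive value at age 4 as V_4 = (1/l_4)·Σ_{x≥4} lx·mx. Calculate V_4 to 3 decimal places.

lx·mx for x ≥ 4: 1.616, 0.526, 0.13 → sum = 2.272
V_4 = 2.272 / l_4 = 2.272 / 0.808 = 2.811881… → 2.812

2.812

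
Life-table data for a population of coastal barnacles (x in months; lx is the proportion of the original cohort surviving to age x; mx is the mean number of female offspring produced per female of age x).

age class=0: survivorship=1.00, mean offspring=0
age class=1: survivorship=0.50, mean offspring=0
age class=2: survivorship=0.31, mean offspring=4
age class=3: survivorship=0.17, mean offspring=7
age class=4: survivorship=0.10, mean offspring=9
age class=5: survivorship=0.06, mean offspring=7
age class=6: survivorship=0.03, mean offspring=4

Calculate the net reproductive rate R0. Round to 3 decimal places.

3.870

lx·mx by age: 0, 0, 1.24, 1.19, 0.9, 0.42, 0.12
R0 = Σ lx·mx = 3.87 → 3.870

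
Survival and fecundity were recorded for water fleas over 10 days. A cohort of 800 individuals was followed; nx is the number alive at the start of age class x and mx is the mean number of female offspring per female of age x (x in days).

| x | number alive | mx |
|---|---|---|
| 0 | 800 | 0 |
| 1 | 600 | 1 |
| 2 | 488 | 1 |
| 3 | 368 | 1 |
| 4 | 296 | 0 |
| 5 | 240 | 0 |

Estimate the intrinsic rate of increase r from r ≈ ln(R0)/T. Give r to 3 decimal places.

lx = nx/n0 = nx/800: 1, 0.75, 0.61, 0.46, 0.37, 0.3
R0 = Σ lx·mx = 0 + 0.75 + 0.61 + 0.46 + 0 + 0 = 1.82
Σ x·lx·mx = 3.35; T = 3.35/1.82 = 1.84066…
r ≈ ln(R0)/T = ln(1.82)/1.84066… = 0.32534… → 0.325

0.325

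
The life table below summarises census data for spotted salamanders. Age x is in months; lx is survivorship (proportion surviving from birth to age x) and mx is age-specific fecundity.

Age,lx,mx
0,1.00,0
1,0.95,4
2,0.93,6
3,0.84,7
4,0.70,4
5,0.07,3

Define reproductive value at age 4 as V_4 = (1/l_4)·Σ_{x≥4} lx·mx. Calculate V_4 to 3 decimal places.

lx·mx for x ≥ 4: 2.8, 0.21 → sum = 3.01
V_4 = 3.01 / l_4 = 3.01 / 0.7 = 4.3 → 4.300

4.300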